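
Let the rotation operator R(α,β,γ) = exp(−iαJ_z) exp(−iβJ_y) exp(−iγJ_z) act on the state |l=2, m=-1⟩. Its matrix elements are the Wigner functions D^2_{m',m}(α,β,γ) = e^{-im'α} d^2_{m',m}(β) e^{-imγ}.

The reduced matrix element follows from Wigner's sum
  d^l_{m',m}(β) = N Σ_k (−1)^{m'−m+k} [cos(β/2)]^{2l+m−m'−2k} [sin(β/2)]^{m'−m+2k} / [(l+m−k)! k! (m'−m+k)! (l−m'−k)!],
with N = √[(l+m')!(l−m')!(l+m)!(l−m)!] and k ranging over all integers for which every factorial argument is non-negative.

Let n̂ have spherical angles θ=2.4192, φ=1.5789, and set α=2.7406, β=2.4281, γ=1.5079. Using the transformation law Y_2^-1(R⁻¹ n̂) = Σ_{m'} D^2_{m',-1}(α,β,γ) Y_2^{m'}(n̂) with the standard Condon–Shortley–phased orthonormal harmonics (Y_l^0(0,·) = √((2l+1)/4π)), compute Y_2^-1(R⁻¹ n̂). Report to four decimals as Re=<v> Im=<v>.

Need the full column D^2_{m',-1} for m'=−2..2 at α=2.7406, β=2.4281, γ=1.5079.
cos(β/2)=0.349227, sin(β/2)=0.937038
d^2_{-2,-1}: single k=1 term ⇒ +0.079820;  D = +0.060744+0.051782i
d^2_{-1,-1}: k∈[0..1] ⇒ +0.014874 -0.321257 = -0.306382;  D = +0.137085+0.274004i
d^2_{0,-1}: k∈[0..1] ⇒ -0.097759 +0.703810 = +0.606051;  D = +0.038093+0.604853i
d^2_{1,-1}: k∈[0..1] ⇒ +0.321257 -0.770955 = -0.449698;  D = -0.149161+0.424240i
d^2_{2,-1}: single k=0 term ⇒ -0.574658;  D = +0.387099-0.424720i
Y_2^{m'}(θ=2.4192,φ=1.5789) and Σ D·Y over m':
  (+0.0607+0.0518i)·(-0.1688+0.0027i)  (+0.1371+0.2740i)·(+0.0031+0.3832i)  (+0.0381+0.6049i)·(+0.2172+0.0000i)  (-0.1492+0.4242i)·(-0.0031+0.3832i)  (+0.3871-0.4247i)·(-0.1688-0.0027i)
Y_2^-1(R⁻¹ n̂) = -0.335324+0.188325i

Re=-0.3353 Im=0.1883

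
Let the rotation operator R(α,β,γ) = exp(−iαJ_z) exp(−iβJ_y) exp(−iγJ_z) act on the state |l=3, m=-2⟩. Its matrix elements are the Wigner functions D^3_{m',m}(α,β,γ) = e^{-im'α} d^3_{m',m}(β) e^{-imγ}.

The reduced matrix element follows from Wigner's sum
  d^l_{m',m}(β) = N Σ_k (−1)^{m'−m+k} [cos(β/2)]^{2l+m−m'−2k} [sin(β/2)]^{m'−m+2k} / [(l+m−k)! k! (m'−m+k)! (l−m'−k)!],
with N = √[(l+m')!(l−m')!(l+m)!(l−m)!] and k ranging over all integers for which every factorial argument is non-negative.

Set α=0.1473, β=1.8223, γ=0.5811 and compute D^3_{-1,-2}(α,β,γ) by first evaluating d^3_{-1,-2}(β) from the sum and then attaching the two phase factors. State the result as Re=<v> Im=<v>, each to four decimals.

Re=0.1298 Im=0.4852

Split into d^3_{-1,-2}(β=1.8223) × two z-phases.
Half-angle: c=0.612837, s=0.790209. N=√(2·24·1·120)=75.894664
k∈{0,1} keeps every argument non-negative
  k=0: (−1)^1·75.8947/(24)·0.6128^5·0.7902^1 = -0.216007
  k=1: (−1)^2·75.8947/(12)·0.6128^3·0.7902^3 = +0.718277
d^3_{-1,-2}(1.8223) = -0.216007 +0.718277 = +0.502269
D = (+0.989171+0.146768i)·(+0.502269)·(+0.397322+0.917679i) = +0.129753+0.485220i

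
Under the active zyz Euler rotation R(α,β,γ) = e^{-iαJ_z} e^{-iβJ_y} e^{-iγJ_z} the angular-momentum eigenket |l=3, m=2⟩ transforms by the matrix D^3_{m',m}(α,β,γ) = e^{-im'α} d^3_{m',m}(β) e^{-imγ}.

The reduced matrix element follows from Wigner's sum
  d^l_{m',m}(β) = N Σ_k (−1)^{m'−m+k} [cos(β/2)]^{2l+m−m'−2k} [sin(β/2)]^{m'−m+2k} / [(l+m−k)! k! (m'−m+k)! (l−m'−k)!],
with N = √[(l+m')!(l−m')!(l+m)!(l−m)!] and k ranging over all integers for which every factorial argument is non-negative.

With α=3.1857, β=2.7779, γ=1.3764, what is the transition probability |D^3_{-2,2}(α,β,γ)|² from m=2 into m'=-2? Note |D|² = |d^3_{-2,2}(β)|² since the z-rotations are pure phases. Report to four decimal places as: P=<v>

P=0.5656

First d^3_{-2,2}(β=2.7779), then the phase factors e^{-i(-2)α} and e^{-i(2)γ}:
c=cos(2.7779/2)=0.180846, s=sin(2.7779/2)=0.983511; N=√[1·120·120·1]=120.000000
The bounds max(0,m−m')=4 and min(l+m,l−m')=5 give 2 terms
  k=4: (−1)^0·120.0000/(24)·0.1808^2·0.9835^4 = +0.153005
  k=5: (−1)^1·120.0000/(120)·0.1808^0·0.9835^6 = -0.905058
d^3_{-2,2}(2.7779) = +0.153005 -0.905058 = -0.752054
|D^3_{-2,2}|² = |d^3_{-2,2}(β)|² = (-0.752054)² = 0.565585 (the z-rotation phases have unit modulus)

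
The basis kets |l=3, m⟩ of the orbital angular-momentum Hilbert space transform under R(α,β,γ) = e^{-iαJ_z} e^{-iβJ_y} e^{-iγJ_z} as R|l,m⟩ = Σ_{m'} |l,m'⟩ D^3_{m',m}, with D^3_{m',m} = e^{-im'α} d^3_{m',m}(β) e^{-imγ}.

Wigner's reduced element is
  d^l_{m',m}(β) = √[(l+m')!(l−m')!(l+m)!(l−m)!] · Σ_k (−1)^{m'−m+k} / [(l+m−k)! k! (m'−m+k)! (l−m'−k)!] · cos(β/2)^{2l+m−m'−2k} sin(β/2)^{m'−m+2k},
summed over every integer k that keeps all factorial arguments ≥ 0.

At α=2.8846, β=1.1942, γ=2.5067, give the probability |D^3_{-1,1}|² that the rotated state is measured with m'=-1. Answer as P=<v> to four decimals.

P=0.1383

First d^3_{-1,1}(β=1.1942), then the phase factors e^{-i(-1)α} and e^{-i(1)γ}:
c=cos(1.1942/2)=0.826970, s=sin(1.1942/2)=0.562247; N=√[2·24·24·2]=48.000000
Admissible k: 2..4 (factorial args all ≥0)
  k=2: (−1)^0·48.0000/(8)·0.8270^4·0.5622^2 = +0.887081
  k=3: (−1)^1·48.0000/(6)·0.8270^2·0.5622^4 = -0.546735
  k=4: (−1)^2·48.0000/(48)·0.8270^0·0.5622^6 = +0.031591
d^3_{-1,1}(1.1942) = +0.887081 -0.546735 +0.031591 = +0.371937
|D^3_{-1,1}|² = |d^3_{-1,1}(β)|² = (+0.371937)² = 0.138337 (the z-rotation phases have unit modulus)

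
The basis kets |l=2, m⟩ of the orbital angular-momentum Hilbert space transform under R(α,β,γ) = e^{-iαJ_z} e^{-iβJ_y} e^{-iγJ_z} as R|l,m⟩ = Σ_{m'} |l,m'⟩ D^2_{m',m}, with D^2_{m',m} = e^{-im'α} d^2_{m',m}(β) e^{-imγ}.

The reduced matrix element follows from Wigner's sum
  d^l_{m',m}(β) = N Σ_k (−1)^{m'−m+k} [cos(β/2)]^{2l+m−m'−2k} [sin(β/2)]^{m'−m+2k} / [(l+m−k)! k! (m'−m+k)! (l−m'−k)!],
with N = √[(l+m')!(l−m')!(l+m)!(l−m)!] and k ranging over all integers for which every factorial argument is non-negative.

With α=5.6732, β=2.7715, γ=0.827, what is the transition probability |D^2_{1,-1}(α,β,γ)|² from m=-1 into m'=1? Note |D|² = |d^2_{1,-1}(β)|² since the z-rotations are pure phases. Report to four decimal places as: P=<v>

First d^2_{1,-1}(β=2.7715), then the phase factors e^{-i(1)α} and e^{-i(-1)γ}:
With c≡cos(β/2)=0.183992 and s≡sin(β/2)=0.982928, N=[6·1·1·6]^{1/2}=6.000000
k∈{0,1} keeps every argument non-negative
  k=0: (−1)^2·6.0000/(2)·0.1840^2·0.9829^2 = +0.098121
  k=1: (−1)^3·6.0000/(6)·0.1840^0·0.9829^4 = -0.933440
d^2_{1,-1}(2.7715) = +0.098121 -0.933440 = -0.835319
|D^2_{1,-1}|² = |d^2_{1,-1}(β)|² = (-0.835319)² = 0.697757 (the z-rotation phases have unit modulus)

P=0.6978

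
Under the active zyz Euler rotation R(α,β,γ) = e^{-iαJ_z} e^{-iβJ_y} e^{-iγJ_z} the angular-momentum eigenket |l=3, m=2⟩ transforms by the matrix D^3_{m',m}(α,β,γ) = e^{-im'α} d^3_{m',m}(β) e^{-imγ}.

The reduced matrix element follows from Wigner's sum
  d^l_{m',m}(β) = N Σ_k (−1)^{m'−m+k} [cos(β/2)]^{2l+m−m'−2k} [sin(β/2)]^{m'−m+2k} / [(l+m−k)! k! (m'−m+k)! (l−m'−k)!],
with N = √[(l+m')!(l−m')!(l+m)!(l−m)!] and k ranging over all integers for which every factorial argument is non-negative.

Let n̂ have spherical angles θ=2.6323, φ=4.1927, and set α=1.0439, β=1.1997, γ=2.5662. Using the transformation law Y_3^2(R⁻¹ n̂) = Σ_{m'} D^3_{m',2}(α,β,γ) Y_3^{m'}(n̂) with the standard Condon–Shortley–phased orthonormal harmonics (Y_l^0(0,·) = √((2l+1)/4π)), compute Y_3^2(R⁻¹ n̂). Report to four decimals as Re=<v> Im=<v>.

Need the full column D^3_{m',2} for m'=−3..3 at α=1.0439, β=1.1997, γ=2.5662.
cos(β/2)=0.825420, sin(β/2)=0.564519
d^3_{-3,2}: single k=5 term ⇒ +0.115916;  D = -0.048312-0.105368i
d^3_{-2,2}: k∈[4..5] ⇒ +0.345966 -0.032365 = +0.313602;  D = -0.312128-0.030369i
d^3_{-1,2}: k∈[3..4] ⇒ +0.639868 -0.149647 = +0.490221;  D = -0.286385+0.397870i
d^3_{0,2}: k∈[2..3] ⇒ +0.810248 -0.378987 = +0.431261;  D = +0.175855+0.393778i
d^3_{1,2}: k∈[1..2] ⇒ +0.683997 -0.639868 = +0.044129;  D = +0.043877+0.004708i
d^3_{2,2}: k∈[0..1] ⇒ +0.316265 -0.739652 = -0.423387;  D = -0.250728+0.341162i
d^3_{3,2}: single k=0 term ⇒ -0.529822;  D = +0.211249+0.485885i
Y_3^{m'}(θ=2.6323,φ=4.1927) and Σ D·Y over m':
  (-0.0483-0.1054i)·(+0.0484-0.0006i)  (-0.3121-0.0304i)·(+0.1075+0.1829i)  (-0.2864+0.3979i)·(-0.2200+0.3845i)  (+0.1759+0.3938i)·(-0.2644+0.0000i)  (+0.0439+0.0047i)·(+0.2200+0.3845i)  (-0.2507+0.3412i)·(+0.1075-0.1829i)  (+0.2112+0.4859i)·(-0.0484-0.0006i)
Y_3^2(R⁻¹ n̂) = -0.133528-0.290348i

Re=-0.1335 Im=-0.2903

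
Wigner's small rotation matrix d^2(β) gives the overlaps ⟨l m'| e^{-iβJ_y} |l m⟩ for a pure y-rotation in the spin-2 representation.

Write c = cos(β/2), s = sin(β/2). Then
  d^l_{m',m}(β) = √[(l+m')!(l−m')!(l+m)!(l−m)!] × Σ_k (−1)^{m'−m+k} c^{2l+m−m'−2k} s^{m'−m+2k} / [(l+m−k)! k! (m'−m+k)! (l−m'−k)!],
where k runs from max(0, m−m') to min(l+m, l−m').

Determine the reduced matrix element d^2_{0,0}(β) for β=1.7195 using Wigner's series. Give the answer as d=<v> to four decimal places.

d^2_{0,0}(β=1.7195) via Wigner's sum:
c=cos(1.7195/2)=0.652627, s=sin(1.7195/2)=0.757679; N=√[2·2·2·2]=4.000000
The bounds max(0,m−m')=0 and min(l+m,l−m')=2 give 3 terms
  k=0: (−1)^0·4.0000/(4)·0.6526^4·0.7577^0 = +0.181409
  k=1: (−1)^1·4.0000/(1)·0.6526^2·0.7577^2 = -0.978050
  k=2: (−1)^2·4.0000/(4)·0.6526^0·0.7577^4 = +0.329566
d^2_{0,0}(1.7195) = +0.181409 -0.978050 +0.329566 = -0.467075

d=-0.4671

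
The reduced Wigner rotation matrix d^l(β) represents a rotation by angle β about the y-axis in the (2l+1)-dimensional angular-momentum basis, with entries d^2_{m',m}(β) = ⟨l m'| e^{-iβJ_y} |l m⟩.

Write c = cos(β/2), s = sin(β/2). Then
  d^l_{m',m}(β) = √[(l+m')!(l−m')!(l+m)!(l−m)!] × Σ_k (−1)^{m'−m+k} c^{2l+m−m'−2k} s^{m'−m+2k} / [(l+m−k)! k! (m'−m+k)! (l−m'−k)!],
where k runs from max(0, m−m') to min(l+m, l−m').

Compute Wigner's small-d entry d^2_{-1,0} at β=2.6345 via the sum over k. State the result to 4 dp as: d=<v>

d=-0.5199

d^2_{-1,0}(β=2.6345) via Wigner's sum:
Half-angle: c=0.250838, s=0.968029. N=√(1·6·2·2)=4.898979
k: max(0,(0)−(-1))=1 … min(2+(0),2−(-1))=2
  k=1: (−1)^0·4.8990/(2)·0.2508^3·0.9680^1 = +0.037424
  k=2: (−1)^1·4.8990/(2)·0.2508^1·0.9680^3 = -0.557359
d^2_{-1,0}(2.6345) = +0.037424 -0.557359 = -0.519935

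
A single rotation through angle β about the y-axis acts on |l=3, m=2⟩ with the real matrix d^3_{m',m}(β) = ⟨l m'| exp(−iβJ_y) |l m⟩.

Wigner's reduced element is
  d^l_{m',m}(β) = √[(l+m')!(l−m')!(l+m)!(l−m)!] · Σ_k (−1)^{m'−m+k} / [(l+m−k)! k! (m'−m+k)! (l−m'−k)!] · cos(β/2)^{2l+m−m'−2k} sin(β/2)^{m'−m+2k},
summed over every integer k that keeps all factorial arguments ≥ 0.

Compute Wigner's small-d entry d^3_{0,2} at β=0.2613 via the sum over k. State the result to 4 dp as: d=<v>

d^3_{0,2}(β=0.2613) via Wigner's sum:
c=cos(0.2613/2)=0.991477, s=sin(0.2613/2)=0.130279; N=√[6·6·120·1]=65.726707
k: max(0,(2)−(0))=2 … min(3+(2),3−(0))=3
  k=2: (−1)^0·65.7267/(12)·0.9915^4·0.1303^2 = +0.089833
  k=3: (−1)^1·65.7267/(12)·0.9915^2·0.1303^4 = -0.001551
d^3_{0,2}(0.2613) = +0.089833 -0.001551 = +0.088282

d=0.0883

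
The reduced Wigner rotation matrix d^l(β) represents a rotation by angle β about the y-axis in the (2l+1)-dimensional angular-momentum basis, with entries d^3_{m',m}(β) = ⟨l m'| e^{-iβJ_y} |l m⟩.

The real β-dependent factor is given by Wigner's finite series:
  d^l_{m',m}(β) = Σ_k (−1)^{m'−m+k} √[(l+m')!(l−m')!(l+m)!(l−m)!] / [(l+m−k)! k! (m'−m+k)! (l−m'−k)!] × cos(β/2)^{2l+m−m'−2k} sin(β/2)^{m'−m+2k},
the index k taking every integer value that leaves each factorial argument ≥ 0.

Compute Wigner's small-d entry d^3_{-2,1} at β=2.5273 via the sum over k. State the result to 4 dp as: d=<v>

d^3_{-2,1}(β=2.5273) via Wigner's sum:
Half-angle: c=0.302340, s=0.953200. N=√(1·120·24·2)=75.894664
The bounds max(0,m−m')=3 and min(l+m,l−m')=4 give 2 terms
  k=3: (−1)^0·75.8947/(12)·0.3023^3·0.9532^3 = +0.151380
  k=4: (−1)^1·75.8947/(24)·0.3023^1·0.9532^5 = -0.752343
d^3_{-2,1}(2.5273) = +0.151380 -0.752343 = -0.600963

d=-0.6010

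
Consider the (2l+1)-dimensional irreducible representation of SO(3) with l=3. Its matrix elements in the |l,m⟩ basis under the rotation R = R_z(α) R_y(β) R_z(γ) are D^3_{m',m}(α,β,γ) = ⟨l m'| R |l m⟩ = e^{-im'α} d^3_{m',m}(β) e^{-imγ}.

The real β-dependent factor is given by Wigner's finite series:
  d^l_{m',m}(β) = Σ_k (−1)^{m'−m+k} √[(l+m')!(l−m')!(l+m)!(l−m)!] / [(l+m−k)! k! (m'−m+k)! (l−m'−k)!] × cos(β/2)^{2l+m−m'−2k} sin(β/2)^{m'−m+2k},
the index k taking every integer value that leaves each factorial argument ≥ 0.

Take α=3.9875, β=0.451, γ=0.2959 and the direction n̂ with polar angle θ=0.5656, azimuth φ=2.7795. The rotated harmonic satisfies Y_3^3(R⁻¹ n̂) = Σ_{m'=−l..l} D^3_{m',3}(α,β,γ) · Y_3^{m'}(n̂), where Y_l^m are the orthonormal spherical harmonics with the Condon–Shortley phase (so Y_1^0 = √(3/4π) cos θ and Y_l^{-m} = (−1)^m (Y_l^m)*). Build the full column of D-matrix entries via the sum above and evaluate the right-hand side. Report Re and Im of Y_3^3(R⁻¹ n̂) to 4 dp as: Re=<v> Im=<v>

Need the full column D^3_{m',3} for m'=−3..3 at α=3.9875, β=0.451, γ=0.2959.
cos(β/2)=0.974682, sin(β/2)=0.223594
d^3_{-3,3}: single k=6 term ⇒ +0.000125;  D = +0.000010-0.000125i
d^3_{-2,3}: single k=5 term ⇒ +0.001334;  D = +0.000926+0.000961i
d^3_{-1,3}: single k=4 term ⇒ +0.009196;  D = -0.009188+0.000384i
d^3_{0,3}: single k=3 term ⇒ +0.046290;  D = +0.029218-0.035903i
d^3_{1,3}: single k=2 term ⇒ +0.174750;  D = +0.028326+0.172439i
d^3_{2,3}: single k=1 term ⇒ +0.481782;  D = -0.407660-0.256764i
d^3_{3,3}: single k=0 term ⇒ +0.857391;  D = +0.823087-0.240098i
Y_3^{m'}(θ=0.5656,φ=2.7795) and Σ D·Y over m':
  (+0.0000-0.0001i)·(-0.0299-0.0568i)  (+0.0009+0.0010i)·(+0.1856+0.1642i)  (-0.0092+0.0004i)·(-0.4153-0.1573i)  (+0.0292-0.0359i)·(+0.1777+0.0000i)  (+0.0283+0.1724i)·(+0.4153-0.1573i)  (-0.4077-0.2568i)·(+0.1856-0.1642i)  (+0.8231-0.2401i)·(+0.0299-0.0568i)
Y_3^3(R⁻¹ n̂) = -0.058889+0.027707i

Re=-0.0589 Im=0.0277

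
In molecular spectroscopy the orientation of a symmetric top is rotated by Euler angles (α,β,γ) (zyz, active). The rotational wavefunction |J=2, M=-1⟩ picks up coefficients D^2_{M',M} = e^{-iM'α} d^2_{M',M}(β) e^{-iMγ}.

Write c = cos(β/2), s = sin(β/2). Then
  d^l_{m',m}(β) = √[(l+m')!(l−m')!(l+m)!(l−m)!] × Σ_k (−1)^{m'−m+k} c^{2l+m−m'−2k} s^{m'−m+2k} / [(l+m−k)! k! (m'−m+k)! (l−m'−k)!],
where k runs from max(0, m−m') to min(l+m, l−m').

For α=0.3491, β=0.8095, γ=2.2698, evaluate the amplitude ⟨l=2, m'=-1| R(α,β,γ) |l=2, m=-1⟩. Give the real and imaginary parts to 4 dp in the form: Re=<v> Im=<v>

Re=-0.2780 Im=0.1602

First d^2_{-1,-1}(β=0.8095), then the phase factors e^{-i(-1)α} and e^{-i(-1)γ}:
Half-angle: c=0.919201, s=0.393789. N=√(1·6·1·6)=6.000000
k: max(0,(-1)−(-1))=0 … min(2+(-1),2−(-1))=1
  k=0: (−1)^0·6.0000/(6)·0.9192^4·0.3938^0 = +0.713907
  k=1: (−1)^1·6.0000/(2)·0.9192^2·0.3938^2 = -0.393069
d^2_{-1,-1}(0.8095) = +0.713907 -0.393069 = +0.320838
D = (+0.939681+0.342052i)·(+0.320838)·(-0.643455+0.765484i) = -0.277999+0.160167i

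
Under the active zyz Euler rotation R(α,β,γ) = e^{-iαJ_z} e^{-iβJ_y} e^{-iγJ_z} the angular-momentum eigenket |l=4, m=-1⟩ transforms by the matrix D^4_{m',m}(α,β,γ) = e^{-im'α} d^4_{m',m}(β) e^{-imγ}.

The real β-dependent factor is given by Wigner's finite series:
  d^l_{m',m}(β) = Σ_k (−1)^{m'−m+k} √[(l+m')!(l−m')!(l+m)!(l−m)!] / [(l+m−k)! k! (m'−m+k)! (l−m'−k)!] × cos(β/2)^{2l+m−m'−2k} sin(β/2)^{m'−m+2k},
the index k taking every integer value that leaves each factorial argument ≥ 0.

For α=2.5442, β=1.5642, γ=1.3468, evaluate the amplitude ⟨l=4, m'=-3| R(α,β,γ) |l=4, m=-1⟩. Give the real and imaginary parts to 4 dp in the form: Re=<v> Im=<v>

Re=0.2925 Im=-0.1396

D^4_{-3,-1}(2.5442,1.5642,1.3468) = e^{-i·-3·2.5442}·d^4_{-3,-1}(1.5642)·e^{-i·-1·1.3468}. Compute d first:
With c≡cos(β/2)=0.709435 and s≡sin(β/2)=0.704771, N=[1·5040·6·120]^{1/2}=1904.940944
k∈{2,3} keeps every argument non-negative
  k=2: (−1)^0·1904.9409/(240)·0.7094^6·0.7048^2 = +0.502623
  k=3: (−1)^1·1904.9409/(144)·0.7094^4·0.7048^4 = -0.826725
d^4_{-3,-1}(1.5642) = +0.502623 -0.826725 = -0.324103
D = (+0.219578+0.975595i)·(-0.324103)·(+0.222128+0.975018i) = +0.292486-0.139623i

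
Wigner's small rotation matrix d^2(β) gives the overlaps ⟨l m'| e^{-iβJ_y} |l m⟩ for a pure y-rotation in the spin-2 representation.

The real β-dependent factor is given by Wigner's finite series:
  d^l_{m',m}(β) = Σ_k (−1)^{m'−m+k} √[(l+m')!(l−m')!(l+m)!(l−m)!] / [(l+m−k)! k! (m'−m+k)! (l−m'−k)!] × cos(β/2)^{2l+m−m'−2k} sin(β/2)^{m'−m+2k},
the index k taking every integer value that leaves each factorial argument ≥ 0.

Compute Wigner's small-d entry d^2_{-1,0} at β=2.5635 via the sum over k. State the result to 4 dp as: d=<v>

d^2_{-1,0}(β=2.5635) via Wigner's sum:
With c≡cos(β/2)=0.285038 and s≡sin(β/2)=0.958516, N=[1·6·2·2]^{1/2}=4.898979
Admissible k: 1..2 (factorial args all ≥0)
  k=1: (−1)^0·4.8990/(2)·0.2850^3·0.9585^1 = +0.054373
  k=2: (−1)^1·4.8990/(2)·0.2850^1·0.9585^3 = -0.614861
d^2_{-1,0}(2.5635) = +0.054373 -0.614861 = -0.560488

d=-0.5605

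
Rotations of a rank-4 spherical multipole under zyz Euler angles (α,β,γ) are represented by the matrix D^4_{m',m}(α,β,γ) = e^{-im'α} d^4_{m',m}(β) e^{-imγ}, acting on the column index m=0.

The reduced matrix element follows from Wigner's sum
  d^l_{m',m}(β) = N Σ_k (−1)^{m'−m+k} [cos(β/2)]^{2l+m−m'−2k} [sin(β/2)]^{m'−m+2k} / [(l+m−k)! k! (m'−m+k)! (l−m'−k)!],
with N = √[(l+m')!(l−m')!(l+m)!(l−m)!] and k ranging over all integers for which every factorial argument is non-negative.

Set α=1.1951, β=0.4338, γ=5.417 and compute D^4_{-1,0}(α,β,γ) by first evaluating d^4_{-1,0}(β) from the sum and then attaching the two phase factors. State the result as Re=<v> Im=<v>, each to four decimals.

Split into d^4_{-1,0}(β=0.4338) × two z-phases.
c=cos(0.4338/2)=0.976569, s=sin(0.4338/2)=0.215203; N=√[6·120·24·24]=643.987578
Admissible k: 1..4 (factorial args all ≥0)
  k=1: (−1)^0·643.9876/(144)·0.9766^7·0.2152^1 = +0.815240
  k=2: (−1)^1·643.9876/(24)·0.9766^5·0.2152^3 = -0.237535
  k=3: (−1)^2·643.9876/(24)·0.9766^3·0.2152^5 = +0.011535
  k=4: (−1)^3·643.9876/(144)·0.9766^1·0.2152^7 = -0.000093
d^4_{-1,0}(0.4338) = +0.815240 -0.237535 +0.011535 -0.000093 = +0.589146
Attach z-rotation phases: D = e^{-i(-1)(1.1951)}·(+0.589146)·e^{-i(0)(5.417)} = +0.216170+0.548054i

Re=0.2162 Im=0.5481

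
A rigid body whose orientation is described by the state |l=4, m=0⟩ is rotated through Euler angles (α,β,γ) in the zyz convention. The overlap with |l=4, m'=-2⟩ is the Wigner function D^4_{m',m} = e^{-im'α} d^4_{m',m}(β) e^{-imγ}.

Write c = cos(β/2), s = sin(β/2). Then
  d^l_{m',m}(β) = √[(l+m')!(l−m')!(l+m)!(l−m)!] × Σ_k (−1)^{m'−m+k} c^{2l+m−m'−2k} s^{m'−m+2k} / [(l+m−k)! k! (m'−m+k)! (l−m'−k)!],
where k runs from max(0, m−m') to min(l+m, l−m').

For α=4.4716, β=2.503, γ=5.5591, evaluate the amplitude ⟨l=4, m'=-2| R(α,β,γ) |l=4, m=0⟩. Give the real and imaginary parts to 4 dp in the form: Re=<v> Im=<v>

Re=-0.4373 Im=0.2285

Split into d^4_{-2,0}(β=2.503) × two z-phases.
c=cos(2.503/2)=0.313899, s=sin(2.503/2)=0.949457; N=√[2·720·24·24]=910.735966
k∈{2,3,4} keeps every argument non-negative
  k=2: (−1)^0·910.7360/(96)·0.3139^6·0.9495^2 = +0.008181
  k=3: (−1)^1·910.7360/(36)·0.3139^4·0.9495^4 = -0.199594
  k=4: (−1)^2·910.7360/(96)·0.3139^2·0.9495^6 = +0.684779
d^4_{-2,0}(2.503) = +0.008181 -0.199594 +0.684779 = +0.493366
Phases: e^{-i·(-2)·4.4716}=-0.886265+0.463178i, e^{-i·(0)·5.5591}=+1.000000+0.000000i ⇒ D=-0.437253+0.228516i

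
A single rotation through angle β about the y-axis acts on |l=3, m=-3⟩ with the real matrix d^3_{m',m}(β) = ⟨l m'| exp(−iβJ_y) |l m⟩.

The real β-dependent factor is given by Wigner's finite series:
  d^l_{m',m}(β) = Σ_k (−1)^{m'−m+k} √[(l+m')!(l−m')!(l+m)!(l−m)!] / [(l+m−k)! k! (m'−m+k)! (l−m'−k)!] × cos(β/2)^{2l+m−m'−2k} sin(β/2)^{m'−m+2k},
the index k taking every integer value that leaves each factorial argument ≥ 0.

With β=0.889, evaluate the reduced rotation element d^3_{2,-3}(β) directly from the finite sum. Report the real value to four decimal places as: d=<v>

d=-0.0325

d^3_{2,-3}(β=0.889) via Wigner's sum:
Half-angle: c=0.902826, s=0.430007. N=√(120·1·1·720)=293.938769
k∈{0} keeps every argument non-negative
  k=0: (−1)^5·293.9388/(120)·0.9028^1·0.4300^5 = -0.032513
d^3_{2,-3}(0.889) = -0.032513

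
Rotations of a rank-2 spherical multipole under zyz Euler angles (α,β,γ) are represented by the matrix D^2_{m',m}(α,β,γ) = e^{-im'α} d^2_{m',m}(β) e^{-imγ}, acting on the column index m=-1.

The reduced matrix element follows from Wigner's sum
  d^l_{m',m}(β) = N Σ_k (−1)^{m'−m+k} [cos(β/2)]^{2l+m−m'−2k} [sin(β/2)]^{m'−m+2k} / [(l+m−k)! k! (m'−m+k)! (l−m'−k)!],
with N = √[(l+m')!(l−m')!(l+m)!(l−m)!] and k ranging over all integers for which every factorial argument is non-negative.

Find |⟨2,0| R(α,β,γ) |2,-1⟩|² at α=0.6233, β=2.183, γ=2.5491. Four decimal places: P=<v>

Split into d^2_{0,-1}(β=2.183) × two z-phases.
With c≡cos(β/2)=0.461155 and s≡sin(β/2)=0.887320, N=[2·2·1·6]^{1/2}=4.898979
k: max(0,(-1)−(0))=0 … min(2+(-1),2−(0))=1
  k=0: (−1)^1·4.8990/(2)·0.4612^3·0.8873^1 = -0.213155
  k=1: (−1)^2·4.8990/(2)·0.4612^1·0.8873^3 = +0.789156
d^2_{0,-1}(2.183) = -0.213155 +0.789156 = +0.576000
|D^2_{0,-1}|² = |d^2_{0,-1}(β)|² = (+0.576000)² = 0.331777 (the z-rotation phases have unit modulus)

P=0.3318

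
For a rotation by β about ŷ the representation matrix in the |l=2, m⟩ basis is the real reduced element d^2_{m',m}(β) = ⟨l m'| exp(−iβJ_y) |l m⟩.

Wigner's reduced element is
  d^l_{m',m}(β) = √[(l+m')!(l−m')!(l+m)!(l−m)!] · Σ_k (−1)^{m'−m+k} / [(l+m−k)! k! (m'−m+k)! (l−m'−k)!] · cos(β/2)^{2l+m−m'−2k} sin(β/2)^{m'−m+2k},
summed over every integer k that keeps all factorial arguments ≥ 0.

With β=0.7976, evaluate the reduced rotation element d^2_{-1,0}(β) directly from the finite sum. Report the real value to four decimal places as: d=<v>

d=0.6122

d^2_{-1,0}(β=0.7976) via Wigner's sum:
c=cos(0.7976/2)=0.921528, s=sin(0.7976/2)=0.388313; N=√[1·6·2·2]=4.898979
k∈{1,2} keeps every argument non-negative
  k=1: (−1)^0·4.8990/(2)·0.9215^3·0.3883^1 = +0.744359
  k=2: (−1)^1·4.8990/(2)·0.9215^1·0.3883^3 = -0.132169
d^2_{-1,0}(0.7976) = +0.744359 -0.132169 = +0.612190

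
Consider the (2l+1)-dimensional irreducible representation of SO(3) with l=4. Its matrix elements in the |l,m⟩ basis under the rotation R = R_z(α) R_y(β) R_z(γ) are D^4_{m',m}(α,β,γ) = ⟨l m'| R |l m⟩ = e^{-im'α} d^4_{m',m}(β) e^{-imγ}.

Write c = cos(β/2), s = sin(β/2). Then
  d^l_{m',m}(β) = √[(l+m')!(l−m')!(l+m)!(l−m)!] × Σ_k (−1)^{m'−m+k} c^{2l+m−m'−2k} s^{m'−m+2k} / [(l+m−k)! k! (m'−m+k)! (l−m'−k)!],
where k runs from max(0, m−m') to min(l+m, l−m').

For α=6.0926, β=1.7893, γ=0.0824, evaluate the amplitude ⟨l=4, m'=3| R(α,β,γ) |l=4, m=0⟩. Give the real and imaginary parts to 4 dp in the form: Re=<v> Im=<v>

Split into d^4_{3,0}(β=1.7893) × two z-phases.
With c≡cos(β/2)=0.625792 and s≡sin(β/2)=0.779990, N=[5040·1·24·24]^{1/2}=1703.830978
k: max(0,(0)−(3))=0 … min(4+(0),4−(3))=1
  k=0: (−1)^3·1703.8310/(144)·0.6258^5·0.7800^3 = -0.538866
  k=1: (−1)^4·1703.8310/(144)·0.6258^3·0.7800^5 = +0.837142
d^4_{3,0}(1.7893) = -0.538866 +0.837142 = +0.298276
Phases: e^{-i·(3)·6.0926}=+0.840952+0.541110i, e^{-i·(0)·0.0824}=+1.000000+0.000000i ⇒ D=+0.250836+0.161400i

Re=0.2508 Im=0.1614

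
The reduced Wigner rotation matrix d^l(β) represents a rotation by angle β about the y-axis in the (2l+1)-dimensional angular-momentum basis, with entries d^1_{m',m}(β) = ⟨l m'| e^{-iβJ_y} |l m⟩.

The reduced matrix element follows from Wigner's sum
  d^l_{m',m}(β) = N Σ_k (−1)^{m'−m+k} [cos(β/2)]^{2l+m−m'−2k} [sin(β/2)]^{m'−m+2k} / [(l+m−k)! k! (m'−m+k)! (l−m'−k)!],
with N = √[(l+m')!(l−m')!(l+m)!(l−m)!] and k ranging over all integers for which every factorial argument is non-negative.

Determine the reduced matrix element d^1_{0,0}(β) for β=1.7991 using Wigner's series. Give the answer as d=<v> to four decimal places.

d^1_{0,0}(β=1.7991) via Wigner's sum:
c=cos(1.7991/2)=0.621962, s=sin(1.7991/2)=0.783047; N=√[1·1·1·1]=1.000000
k: max(0,(0)−(0))=0 … min(1+(0),1−(0))=1
  k=0: (−1)^0·1.0000/(1)·0.6220^2·0.7830^0 = +0.386837
  k=1: (−1)^1·1.0000/(1)·0.6220^0·0.7830^2 = -0.613163
d^1_{0,0}(1.7991) = +0.386837 -0.613163 = -0.226326

d=-0.2263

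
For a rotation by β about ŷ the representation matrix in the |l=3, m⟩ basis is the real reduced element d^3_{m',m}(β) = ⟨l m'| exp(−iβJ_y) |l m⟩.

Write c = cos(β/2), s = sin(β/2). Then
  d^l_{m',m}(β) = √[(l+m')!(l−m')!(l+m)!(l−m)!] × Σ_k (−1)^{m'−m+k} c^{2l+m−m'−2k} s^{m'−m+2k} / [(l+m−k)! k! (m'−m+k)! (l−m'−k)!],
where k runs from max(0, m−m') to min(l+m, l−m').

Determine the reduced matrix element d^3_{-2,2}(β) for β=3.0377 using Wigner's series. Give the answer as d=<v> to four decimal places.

d=-0.9785

d^3_{-2,2}(β=3.0377) via Wigner's sum:
With c≡cos(β/2)=0.051923 and s≡sin(β/2)=0.998651, N=[1·120·120·1]^{1/2}=120.000000
k∈{4,5} keeps every argument non-negative
  k=4: (−1)^0·120.0000/(24)·0.0519^2·0.9987^4 = +0.013407
  k=5: (−1)^1·120.0000/(120)·0.0519^0·0.9987^6 = -0.991934
d^3_{-2,2}(3.0377) = +0.013407 -0.991934 = -0.978526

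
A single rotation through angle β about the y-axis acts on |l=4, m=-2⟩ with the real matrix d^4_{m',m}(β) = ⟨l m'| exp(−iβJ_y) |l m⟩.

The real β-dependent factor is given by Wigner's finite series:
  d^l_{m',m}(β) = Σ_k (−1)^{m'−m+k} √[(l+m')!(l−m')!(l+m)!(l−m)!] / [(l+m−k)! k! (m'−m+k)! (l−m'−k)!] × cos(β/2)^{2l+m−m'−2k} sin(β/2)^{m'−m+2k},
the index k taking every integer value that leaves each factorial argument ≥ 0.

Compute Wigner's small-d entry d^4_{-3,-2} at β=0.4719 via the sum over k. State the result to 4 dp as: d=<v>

d=0.5939

d^4_{-3,-2}(β=0.4719) via Wigner's sum:
Half-angle: c=0.972293, s=0.233767. N=√(1·5040·2·720)=2693.993318
The bounds max(0,m−m')=1 and min(l+m,l−m')=2 give 2 terms
  k=1: (−1)^0·2693.9933/(720)·0.9723^7·0.2338^1 = +0.718499
  k=2: (−1)^1·2693.9933/(240)·0.9723^5·0.2338^3 = -0.124600
d^4_{-3,-2}(0.4719) = +0.718499 -0.124600 = +0.593898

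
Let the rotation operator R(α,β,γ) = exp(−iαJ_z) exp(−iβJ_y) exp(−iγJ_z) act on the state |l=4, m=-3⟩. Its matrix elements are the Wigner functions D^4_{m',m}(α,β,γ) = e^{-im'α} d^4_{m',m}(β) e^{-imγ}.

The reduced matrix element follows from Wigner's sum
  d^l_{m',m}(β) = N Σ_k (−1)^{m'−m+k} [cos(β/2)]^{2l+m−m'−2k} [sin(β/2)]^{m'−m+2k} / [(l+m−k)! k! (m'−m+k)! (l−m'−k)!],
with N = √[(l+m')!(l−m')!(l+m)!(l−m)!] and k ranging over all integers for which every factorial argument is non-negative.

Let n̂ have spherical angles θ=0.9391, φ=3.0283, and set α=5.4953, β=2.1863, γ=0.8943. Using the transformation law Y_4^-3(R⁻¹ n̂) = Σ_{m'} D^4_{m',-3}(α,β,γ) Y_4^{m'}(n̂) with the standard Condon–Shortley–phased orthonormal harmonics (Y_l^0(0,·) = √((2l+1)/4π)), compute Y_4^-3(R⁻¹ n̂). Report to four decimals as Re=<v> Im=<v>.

Need the full column D^4_{m',-3} for m'=−4..4 at α=5.4953, β=2.1863, γ=0.8943.
cos(β/2)=0.459690, sin(β/2)=0.888079
d^4_{-4,-3}: single k=1 term ⇒ +0.010896;  D = +0.009721-0.004921i
d^4_{-3,-3}: k∈[0..1] ⇒ +0.001994 -0.052095 = -0.050101;  D = -0.047569-0.015724i
d^4_{-2,-3}: k∈[0..1] ⇒ -0.014414 +0.161386 = +0.146973;  D = +0.065731+0.131455i
d^4_{-1,-3}: k∈[0..1] ⇒ +0.059070 -0.367441 = -0.308371;  D = +0.098237-0.292305i
d^4_{0,-3}: k∈[0..1] ⇒ -0.170116 +0.634919 = +0.464803;  D = -0.416758+0.205804i
d^4_{1,-3}: k∈[0..1] ⇒ +0.367441 -0.822832 = -0.455392;  D = +0.430939+0.147219i
d^4_{2,-3}: k∈[0..1] ⇒ -0.602337 +0.749362 = +0.147025;  D = -0.064442-0.132149i
d^4_{3,-3}: k∈[0..1] ⇒ +0.725670 -0.386914 = +0.338756;  D = +0.111106-0.320018i
d^4_{4,-3}: single k=0 term ⇒ -0.566464;  D = -0.510380+0.245752i
Y_4^{m'}(θ=0.9391,φ=3.0283) and Σ D·Y over m':
  (+0.0097-0.0049i)·(+0.1688+0.0822i)  (-0.0476-0.0157i)·(-0.3663-0.1295i)  (+0.0657+0.1315i)·(+0.3059+0.0705i)  (+0.0982-0.2923i)·(+0.1252+0.0142i)  (-0.4168+0.2058i)·(-0.3391+0.0000i)  (+0.4309+0.1472i)·(-0.1252+0.0142i)  (-0.0644-0.1321i)·(+0.3059-0.0705i)  (+0.1111-0.3200i)·(+0.3663-0.1295i)  (-0.5104+0.2458i)·(+0.1688-0.0822i)
Y_4^-3(R⁻¹ n̂) = +0.034260-0.144611i

Re=0.0343 Im=-0.1446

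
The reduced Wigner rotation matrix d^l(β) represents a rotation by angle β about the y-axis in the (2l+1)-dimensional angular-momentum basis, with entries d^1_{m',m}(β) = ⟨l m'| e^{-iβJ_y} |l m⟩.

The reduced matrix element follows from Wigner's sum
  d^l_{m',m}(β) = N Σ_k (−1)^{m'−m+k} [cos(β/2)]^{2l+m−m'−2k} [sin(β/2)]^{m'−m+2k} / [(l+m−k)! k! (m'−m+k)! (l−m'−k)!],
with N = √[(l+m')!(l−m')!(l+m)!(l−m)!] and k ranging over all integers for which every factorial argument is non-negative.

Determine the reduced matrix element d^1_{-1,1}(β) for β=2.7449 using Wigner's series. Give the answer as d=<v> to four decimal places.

d=0.9612

d^1_{-1,1}(β=2.7449) via Wigner's sum:
Half-angle: c=0.197048, s=0.980394. N=√(1·2·2·1)=2.000000
k∈{2} keeps every argument non-negative
  k=2: (−1)^0·2.0000/(2)·0.1970^0·0.9804^2 = +0.961172
d^1_{-1,1}(2.7449) = +0.961172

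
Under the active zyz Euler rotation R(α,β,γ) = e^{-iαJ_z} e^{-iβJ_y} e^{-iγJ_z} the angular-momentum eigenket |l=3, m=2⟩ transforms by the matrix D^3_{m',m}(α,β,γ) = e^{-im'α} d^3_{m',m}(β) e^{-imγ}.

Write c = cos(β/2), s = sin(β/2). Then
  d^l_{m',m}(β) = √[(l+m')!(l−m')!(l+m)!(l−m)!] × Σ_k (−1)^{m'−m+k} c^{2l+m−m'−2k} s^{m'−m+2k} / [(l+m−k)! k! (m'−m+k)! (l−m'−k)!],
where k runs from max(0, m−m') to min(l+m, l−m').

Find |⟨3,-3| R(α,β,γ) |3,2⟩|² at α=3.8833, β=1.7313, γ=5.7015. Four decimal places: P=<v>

First d^3_{-3,2}(β=1.7313), then the phase factors e^{-i(-3)α} and e^{-i(2)γ}:
With c≡cos(β/2)=0.648145 and s≡sin(β/2)=0.761517, N=[1·720·120·1]^{1/2}=293.938769
k: max(0,(2)−(-3))=5 … min(3+(2),3−(-3))=5
  k=5: (−1)^0·293.9388/(120)·0.6481^1·0.7615^5 = +0.406579
d^3_{-3,2}(1.7313) = +0.406579
|D^3_{-3,2}|² = |d^3_{-3,2}(β)|² = (+0.406579)² = 0.165307 (the z-rotation phases have unit modulus)

P=0.1653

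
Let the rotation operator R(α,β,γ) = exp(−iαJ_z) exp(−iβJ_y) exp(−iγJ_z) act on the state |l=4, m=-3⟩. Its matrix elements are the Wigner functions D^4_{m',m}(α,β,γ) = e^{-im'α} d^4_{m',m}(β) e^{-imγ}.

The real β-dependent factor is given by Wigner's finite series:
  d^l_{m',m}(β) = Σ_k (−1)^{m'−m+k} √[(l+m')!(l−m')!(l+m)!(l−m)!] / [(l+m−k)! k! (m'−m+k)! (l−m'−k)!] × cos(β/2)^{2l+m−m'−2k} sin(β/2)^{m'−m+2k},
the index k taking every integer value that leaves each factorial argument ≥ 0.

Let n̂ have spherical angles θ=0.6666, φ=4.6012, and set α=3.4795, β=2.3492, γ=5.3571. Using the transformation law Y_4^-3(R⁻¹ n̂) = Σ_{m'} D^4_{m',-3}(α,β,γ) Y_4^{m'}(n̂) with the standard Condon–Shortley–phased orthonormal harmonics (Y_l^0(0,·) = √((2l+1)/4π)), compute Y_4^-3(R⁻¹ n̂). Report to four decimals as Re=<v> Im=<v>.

Need the full column D^4_{m',-3} for m'=−4..4 at α=3.4795, β=2.3492, γ=5.3571.
cos(β/2)=0.385912, sin(β/2)=0.922536
d^4_{-4,-3}: single k=1 term ⇒ +0.003326;  D = +0.000478-0.003292i
d^4_{-3,-3}: k∈[0..1] ⇒ +0.000492 -0.019679 = -0.019187;  D = -0.003694-0.018828i
d^4_{-2,-3}: k∈[0..1] ⇒ -0.004400 +0.075436 = +0.071036;  D = -0.036012-0.061231i
d^4_{-1,-3}: k∈[0..1] ⇒ +0.022313 -0.212523 = -0.190209;  D = -0.145327-0.122717i
d^4_{0,-3}: k∈[0..1] ⇒ -0.079516 +0.454407 = +0.374891;  D = -0.350416-0.133234i
d^4_{1,-3}: k∈[0..1] ⇒ +0.212523 -0.728695 = -0.516172;  D = -0.516005-0.013125i
d^4_{2,-3}: k∈[0..1] ⇒ -0.431088 +0.821172 = +0.390084;  D = -0.371194+0.119919i
d^4_{3,-3}: k∈[0..1] ⇒ +0.642649 -0.524644 = +0.118004;  D = +0.093914-0.071451i
d^4_{4,-3}: single k=0 term ⇒ -0.620748;  D = +0.341484-0.518379i
Y_4^{m'}(θ=0.6666,φ=4.6012) and Σ D·Y over m':
  (+0.0005-0.0033i)·(+0.0584+0.0278i)  (-0.0037-0.0188i)·(+0.0761-0.2197i)  (-0.0360-0.0612i)·(-0.4146-0.0938i)  (-0.1453-0.1227i)·(-0.0338+0.3025i)  (-0.3504-0.1332i)·(-0.2303+0.0000i)  (-0.5160-0.0131i)·(+0.0338+0.3025i)  (-0.3712+0.1199i)·(-0.4146+0.0938i)  (+0.0939-0.0715i)·(-0.0761-0.2197i)  (+0.3415-0.5184i)·(+0.0584-0.0278i)
Y_4^-3(R⁻¹ n̂) = +0.239481-0.277168i

Re=0.2395 Im=-0.2772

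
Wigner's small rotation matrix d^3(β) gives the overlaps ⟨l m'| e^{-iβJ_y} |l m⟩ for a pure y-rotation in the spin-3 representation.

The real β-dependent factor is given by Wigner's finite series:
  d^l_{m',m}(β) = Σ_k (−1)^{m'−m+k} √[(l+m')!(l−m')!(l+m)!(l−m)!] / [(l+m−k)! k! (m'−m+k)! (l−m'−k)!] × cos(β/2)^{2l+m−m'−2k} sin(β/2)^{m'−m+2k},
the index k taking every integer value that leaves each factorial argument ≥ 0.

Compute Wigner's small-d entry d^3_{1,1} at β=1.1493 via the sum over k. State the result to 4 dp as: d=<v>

d=-0.4545

d^3_{1,1}(β=1.1493) via Wigner's sum:
c=cos(1.1493/2)=0.839383, s=sin(1.1493/2)=0.543541; N=√[24·2·24·2]=48.000000
k: max(0,(1)−(1))=0 … min(3+(1),3−(1))=2
  k=0: (−1)^0·48.0000/(48)·0.8394^6·0.5435^0 = +0.349752
  k=1: (−1)^1·48.0000/(6)·0.8394^4·0.5435^2 = -1.173261
  k=2: (−1)^2·48.0000/(8)·0.8394^2·0.5435^4 = +0.368978
d^3_{1,1}(1.1493) = +0.349752 -1.173261 +0.368978 = -0.454531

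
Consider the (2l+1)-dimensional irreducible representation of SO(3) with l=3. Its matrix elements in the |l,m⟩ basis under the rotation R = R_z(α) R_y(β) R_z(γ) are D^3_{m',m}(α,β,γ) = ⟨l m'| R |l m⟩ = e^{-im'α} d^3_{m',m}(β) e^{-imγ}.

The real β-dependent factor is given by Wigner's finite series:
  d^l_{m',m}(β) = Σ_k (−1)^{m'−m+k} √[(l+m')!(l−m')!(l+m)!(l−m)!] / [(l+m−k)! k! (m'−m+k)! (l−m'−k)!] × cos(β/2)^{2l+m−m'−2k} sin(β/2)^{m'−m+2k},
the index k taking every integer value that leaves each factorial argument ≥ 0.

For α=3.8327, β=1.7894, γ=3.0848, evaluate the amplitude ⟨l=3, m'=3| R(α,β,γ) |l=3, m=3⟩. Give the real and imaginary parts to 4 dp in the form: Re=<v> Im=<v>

Re=-0.0196 Im=-0.0568

First d^3_{3,3}(β=1.7894), then the phase factors e^{-i(3)α} and e^{-i(3)γ}:
With c≡cos(β/2)=0.625753 and s≡sin(β/2)=0.780021, N=[720·1·720·1]^{1/2}=720.000000
k∈{0} keeps every argument non-negative
  k=0: (−1)^0·720.0000/(720)·0.6258^6·0.7800^0 = +0.060037
d^3_{3,3}(1.7894) = +0.060037
Phases: e^{-i·(3)·3.8327}=+0.481641+0.876369i, e^{-i·(3)·3.0848}=-0.985521-0.169555i ⇒ D=-0.019576-0.056755i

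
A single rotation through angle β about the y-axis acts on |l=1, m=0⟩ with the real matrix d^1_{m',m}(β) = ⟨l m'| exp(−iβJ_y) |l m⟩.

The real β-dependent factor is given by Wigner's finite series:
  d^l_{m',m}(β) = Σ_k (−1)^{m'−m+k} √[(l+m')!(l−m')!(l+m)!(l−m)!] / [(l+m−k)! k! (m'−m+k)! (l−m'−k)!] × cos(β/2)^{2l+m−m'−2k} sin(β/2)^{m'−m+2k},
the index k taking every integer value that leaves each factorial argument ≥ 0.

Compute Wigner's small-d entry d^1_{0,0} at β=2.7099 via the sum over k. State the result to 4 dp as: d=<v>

d=-0.9083

d^1_{0,0}(β=2.7099) via Wigner's sum:
c=cos(2.7099/2)=0.214174, s=sin(2.7099/2)=0.976795; N=√[1·1·1·1]=1.000000
k: max(0,(0)−(0))=0 … min(1+(0),1−(0))=1
  k=0: (−1)^0·1.0000/(1)·0.2142^2·0.9768^0 = +0.045871
  k=1: (−1)^1·1.0000/(1)·0.2142^0·0.9768^2 = -0.954129
d^1_{0,0}(2.7099) = +0.045871 -0.954129 = -0.908259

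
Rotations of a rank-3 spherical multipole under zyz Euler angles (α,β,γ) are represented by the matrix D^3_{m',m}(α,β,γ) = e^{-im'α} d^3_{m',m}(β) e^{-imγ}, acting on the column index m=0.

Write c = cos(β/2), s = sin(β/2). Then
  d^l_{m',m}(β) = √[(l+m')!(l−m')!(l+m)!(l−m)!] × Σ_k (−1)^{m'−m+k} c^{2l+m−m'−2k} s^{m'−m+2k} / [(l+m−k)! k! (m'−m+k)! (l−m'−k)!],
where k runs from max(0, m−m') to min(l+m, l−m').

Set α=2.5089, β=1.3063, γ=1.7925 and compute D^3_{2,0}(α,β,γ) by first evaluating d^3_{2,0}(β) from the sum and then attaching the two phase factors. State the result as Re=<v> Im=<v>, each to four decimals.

Re=0.1003 Im=0.3181

First d^3_{2,0}(β=1.3063), then the phase factors e^{-i(2)α} and e^{-i(0)γ}:
c=cos(1.3063/2)=0.794174, s=sin(1.3063/2)=0.607691; N=√[120·1·6·6]=65.726707
k∈{0,1} keeps every argument non-negative
  k=0: (−1)^2·65.7267/(12)·0.7942^4·0.6077^2 = +0.804615
  k=1: (−1)^3·65.7267/(12)·0.7942^2·0.6077^4 = -0.471111
d^3_{2,0}(1.3063) = +0.804615 -0.471111 = +0.333504
Phases: e^{-i·(2)·2.5089}=+0.300685+0.953723i, e^{-i·(0)·1.7925}=+1.000000+0.000000i ⇒ D=+0.100280+0.318071i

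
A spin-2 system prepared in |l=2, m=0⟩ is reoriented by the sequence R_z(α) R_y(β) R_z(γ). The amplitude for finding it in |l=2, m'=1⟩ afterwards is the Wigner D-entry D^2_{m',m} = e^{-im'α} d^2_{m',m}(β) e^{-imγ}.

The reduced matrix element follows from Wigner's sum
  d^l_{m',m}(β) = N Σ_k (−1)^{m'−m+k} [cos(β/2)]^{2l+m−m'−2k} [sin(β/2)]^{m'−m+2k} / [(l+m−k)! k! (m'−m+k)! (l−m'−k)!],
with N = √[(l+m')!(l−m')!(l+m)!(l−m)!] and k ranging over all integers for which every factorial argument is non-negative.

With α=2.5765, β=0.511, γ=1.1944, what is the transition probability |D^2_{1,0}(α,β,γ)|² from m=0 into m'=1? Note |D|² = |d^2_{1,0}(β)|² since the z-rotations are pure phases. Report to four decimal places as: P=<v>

P=0.2730

Split into d^2_{1,0}(β=0.511) × two z-phases.
With c≡cos(β/2)=0.967537 and s≡sin(β/2)=0.252729, N=[6·1·2·2]^{1/2}=4.898979
k∈{0,1} keeps every argument non-negative
  k=0: (−1)^1·4.8990/(2)·0.9675^3·0.2527^1 = -0.560704
  k=1: (−1)^2·4.8990/(2)·0.9675^1·0.2527^3 = +0.038257
d^2_{1,0}(0.511) = -0.560704 +0.038257 = -0.522447
|D^2_{1,0}|² = |d^2_{1,0}(β)|² = (-0.522447)² = 0.272951 (the z-rotation phases have unit modulus)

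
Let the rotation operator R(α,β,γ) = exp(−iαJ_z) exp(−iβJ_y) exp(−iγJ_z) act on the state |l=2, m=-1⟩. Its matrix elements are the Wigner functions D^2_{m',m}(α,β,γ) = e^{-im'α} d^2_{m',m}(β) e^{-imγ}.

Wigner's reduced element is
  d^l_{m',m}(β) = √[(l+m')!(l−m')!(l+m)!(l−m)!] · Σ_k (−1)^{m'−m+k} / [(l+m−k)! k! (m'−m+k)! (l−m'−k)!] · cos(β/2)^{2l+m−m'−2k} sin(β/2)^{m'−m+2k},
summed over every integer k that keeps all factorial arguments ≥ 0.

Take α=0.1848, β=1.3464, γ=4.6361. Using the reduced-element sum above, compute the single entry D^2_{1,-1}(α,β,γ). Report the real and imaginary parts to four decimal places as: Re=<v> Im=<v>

Re=-0.1450 Im=-0.5427

D^2_{1,-1}(0.1848,1.3464,4.6361) = e^{-i·1·0.1848}·d^2_{1,-1}(1.3464)·e^{-i·-1·4.6361}. Compute d first:
Half-angle: c=0.781831, s=0.623491. N=√(6·1·1·6)=6.000000
The bounds max(0,m−m')=0 and min(l+m,l−m')=1 give 2 terms
  k=0: (−1)^2·6.0000/(2)·0.7818^2·0.6235^2 = +0.712864
  k=1: (−1)^3·6.0000/(6)·0.7818^0·0.6235^4 = -0.151120
d^2_{1,-1}(1.3464) = +0.712864 -0.151120 = +0.561745
Attach z-rotation phases: D = e^{-i(1)(0.1848)}·(+0.561745)·e^{-i(-1)(4.6361)} = -0.145005-0.542707i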